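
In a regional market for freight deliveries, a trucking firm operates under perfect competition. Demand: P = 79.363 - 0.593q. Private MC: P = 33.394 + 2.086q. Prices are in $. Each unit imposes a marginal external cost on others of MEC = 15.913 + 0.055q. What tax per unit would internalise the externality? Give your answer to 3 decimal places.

Social marginal cost = private MC + MEC = 49.307 + 2.141q.
Set SMC = demand: 49.307 + 2.141q = 79.363 - 0.593q → q* = 10.9934.
The Pigouvian tax equals MEC at q*: 15.913 + 0.055×10.9934 = 16.5176.

tax = $16.518 per unit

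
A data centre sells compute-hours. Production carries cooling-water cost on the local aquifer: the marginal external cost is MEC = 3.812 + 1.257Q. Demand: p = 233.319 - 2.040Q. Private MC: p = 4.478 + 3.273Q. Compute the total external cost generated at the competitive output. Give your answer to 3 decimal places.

Market equilibrium (private): 4.478 + 3.273Q = 233.319 - 2.040Q → Q_m = 43.0719.
Total external cost = ∫₀^{Q_m} (3.812 + 1.257Q) dQ = 3.812×43.0719 + ½×1.257×43.0719² = 1330.1761.

1330.176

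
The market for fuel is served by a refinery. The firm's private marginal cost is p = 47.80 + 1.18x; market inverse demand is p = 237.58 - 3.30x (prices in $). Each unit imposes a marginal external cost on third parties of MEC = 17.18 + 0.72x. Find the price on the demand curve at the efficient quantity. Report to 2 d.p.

Social marginal cost = private MC + MEC = 64.98 + 1.90x.
Set SMC = demand: 64.98 + 1.90x = 237.58 - 3.30x → x* = 33.1923.
Consumer price on the demand curve at x*: 237.58 − 3.30×33.1923 = 128.0454.

P = $128.05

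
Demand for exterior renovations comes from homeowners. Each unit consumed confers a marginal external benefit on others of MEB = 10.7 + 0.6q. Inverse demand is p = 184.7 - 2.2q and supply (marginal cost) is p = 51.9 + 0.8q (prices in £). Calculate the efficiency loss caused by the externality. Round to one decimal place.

Market equilibrium (private): 51.9 + 0.8q = 184.7 - 2.2q → q_m = 44.2667.
Social marginal benefit = demand + MEB = 195.4 - 1.6q.
Set SMB = MC: 195.4 - 1.6q = 51.9 + 0.8q → q* = 59.7917.
The loss is the area between SMB and MC from q* to q_m; with linear curves that's a triangle of height MEB(q_m).
DWL = ½ × 15.5250 × 37.2600 = 289.2308.

DWL = £289.2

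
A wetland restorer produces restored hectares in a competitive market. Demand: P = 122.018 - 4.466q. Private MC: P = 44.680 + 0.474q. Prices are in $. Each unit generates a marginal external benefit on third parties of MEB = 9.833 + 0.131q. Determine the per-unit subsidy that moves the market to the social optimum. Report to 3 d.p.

subsidy = $12.208 per unit

Social marginal cost = private MC − MEB = 34.847 + 0.343q.
Set SMC = demand: 34.847 + 0.343q = 122.018 - 4.466q → q* = 18.1266.
The Pigouvian subsidy equals MEB at q*: 9.833 + 0.131×18.1266 = 12.2076.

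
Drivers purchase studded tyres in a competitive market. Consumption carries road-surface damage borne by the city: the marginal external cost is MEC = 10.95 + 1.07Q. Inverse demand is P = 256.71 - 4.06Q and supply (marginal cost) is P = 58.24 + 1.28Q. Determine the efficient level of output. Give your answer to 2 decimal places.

Q* = 29.25

Social marginal benefit = demand − MEC = 245.76 - 5.13Q.
Set SMB = MC: 245.76 - 5.13Q = 58.24 + 1.28Q → Q* = 29.2543.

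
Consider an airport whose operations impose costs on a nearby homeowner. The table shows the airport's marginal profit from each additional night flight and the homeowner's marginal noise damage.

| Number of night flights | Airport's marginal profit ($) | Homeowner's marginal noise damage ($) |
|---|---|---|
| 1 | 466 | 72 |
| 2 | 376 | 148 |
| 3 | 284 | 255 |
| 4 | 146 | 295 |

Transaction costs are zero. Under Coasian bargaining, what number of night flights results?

Bargaining reaches the level where marginal profit last exceeds marginal noise damage.
That holds through level 3 (284 ≥ 255) but not at 4 (146 < 295).

3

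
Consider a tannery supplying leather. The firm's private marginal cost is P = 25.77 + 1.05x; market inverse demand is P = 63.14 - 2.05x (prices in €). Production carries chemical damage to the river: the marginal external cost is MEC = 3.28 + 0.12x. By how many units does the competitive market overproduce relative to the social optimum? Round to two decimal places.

1.47 units

Market equilibrium (private): 25.77 + 1.05x = 63.14 - 2.05x → x_m = 12.0548.
Social marginal cost = private MC + MEC = 29.05 + 1.17x.
Set SMC = demand: 29.05 + 1.17x = 63.14 - 2.05x → x* = 10.5870.
Gap = |12.0548 − 10.5870| = 1.4678.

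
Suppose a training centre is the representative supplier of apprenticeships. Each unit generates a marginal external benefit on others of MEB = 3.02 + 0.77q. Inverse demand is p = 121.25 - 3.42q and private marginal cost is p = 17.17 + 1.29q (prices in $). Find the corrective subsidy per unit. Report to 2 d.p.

subsidy = $23.95 per unit

Social marginal cost = private MC − MEB = 14.15 + 0.52q.
Set SMC = demand: 14.15 + 0.52q = 121.25 - 3.42q → q* = 27.1827.
The Pigouvian subsidy equals MEB at q*: 3.02 + 0.77×27.1827 = 23.9507.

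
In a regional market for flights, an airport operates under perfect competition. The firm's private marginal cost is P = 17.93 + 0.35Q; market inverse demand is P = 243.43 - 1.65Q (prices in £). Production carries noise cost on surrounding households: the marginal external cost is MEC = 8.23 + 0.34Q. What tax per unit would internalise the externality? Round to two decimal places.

tax = £39.80 per unit

Social marginal cost = private MC + MEC = 26.16 + 0.69Q.
Set SMC = demand: 26.16 + 0.69Q = 243.43 - 1.65Q → Q* = 92.8504.
The Pigouvian tax equals MEC at Q*: 8.23 + 0.34×92.8504 = 39.7991.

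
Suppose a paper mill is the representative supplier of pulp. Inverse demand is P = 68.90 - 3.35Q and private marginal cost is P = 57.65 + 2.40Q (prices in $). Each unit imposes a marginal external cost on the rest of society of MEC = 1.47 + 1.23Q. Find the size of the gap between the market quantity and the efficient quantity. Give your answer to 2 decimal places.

Market equilibrium (private): 57.65 + 2.40Q = 68.90 - 3.35Q → Q_m = 1.9565.
Social marginal cost = private MC + MEC = 59.12 + 3.63Q.
Set SMC = demand: 59.12 + 3.63Q = 68.90 - 3.35Q → Q* = 1.4011.
Gap = |1.9565 − 1.4011| = 0.5554.

0.56 units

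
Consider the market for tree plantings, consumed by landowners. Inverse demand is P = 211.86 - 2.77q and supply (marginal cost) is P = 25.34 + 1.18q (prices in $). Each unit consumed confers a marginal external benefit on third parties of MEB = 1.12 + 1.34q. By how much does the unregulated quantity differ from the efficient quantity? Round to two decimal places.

Market equilibrium (private): 25.34 + 1.18q = 211.86 - 2.77q → q_m = 47.2203.
Social marginal benefit = demand + MEB = 212.98 - 1.43q.
Set SMB = MC: 212.98 - 1.43q = 25.34 + 1.18q → q* = 71.8927.
Gap = |47.2203 − 71.8927| = 24.6724.

24.67 units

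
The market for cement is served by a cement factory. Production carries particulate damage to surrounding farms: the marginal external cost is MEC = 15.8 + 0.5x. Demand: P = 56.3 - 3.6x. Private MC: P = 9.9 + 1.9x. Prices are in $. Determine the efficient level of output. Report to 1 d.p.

Social marginal cost = private MC + MEC = 25.7 + 2.4x.
Set SMC = demand: 25.7 + 2.4x = 56.3 - 3.6x → x* = 5.1000.

x* = 5.1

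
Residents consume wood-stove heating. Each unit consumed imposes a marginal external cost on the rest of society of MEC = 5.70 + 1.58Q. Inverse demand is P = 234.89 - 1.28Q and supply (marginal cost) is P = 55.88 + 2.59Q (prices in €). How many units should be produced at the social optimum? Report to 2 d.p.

Q* = 31.80

Social marginal benefit = demand − MEC = 229.19 - 2.86Q.
Set SMB = MC: 229.19 - 2.86Q = 55.88 + 2.59Q → Q* = 31.8000.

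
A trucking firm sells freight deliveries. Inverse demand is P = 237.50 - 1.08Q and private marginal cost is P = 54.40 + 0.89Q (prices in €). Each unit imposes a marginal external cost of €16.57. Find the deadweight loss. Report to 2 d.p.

DWL = €69.69

Market equilibrium (private): 54.40 + 0.89Q = 237.50 - 1.08Q → Q_m = 92.9442.
Social marginal cost = private MC + MEC = 70.97 + 0.89Q.
Set SMC = demand: 70.97 + 0.89Q = 237.50 - 1.08Q → Q* = 84.5330.
The welfare-loss triangle has base |Q_m − Q*| and height MEC(Q_m) (the vertical gap between SMC and demand is zero at Q* and MEC at Q_m).
DWL = ½ × 8.4112 × 16.5700 = 69.6868.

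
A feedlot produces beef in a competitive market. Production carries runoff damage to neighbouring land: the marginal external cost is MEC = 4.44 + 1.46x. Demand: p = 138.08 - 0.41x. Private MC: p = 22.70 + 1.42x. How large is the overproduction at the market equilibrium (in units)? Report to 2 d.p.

29.33 units

Market equilibrium (private): 22.70 + 1.42x = 138.08 - 0.41x → x_m = 63.0492.
Social marginal cost = private MC + MEC = 27.14 + 2.88x.
Set SMC = demand: 27.14 + 2.88x = 138.08 - 0.41x → x* = 33.7204.
Gap = |63.0492 − 33.7204| = 29.3288.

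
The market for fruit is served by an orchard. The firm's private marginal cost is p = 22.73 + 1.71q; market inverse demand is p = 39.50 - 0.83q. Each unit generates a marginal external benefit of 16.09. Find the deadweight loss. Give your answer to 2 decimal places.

DWL = 50.96

Market equilibrium (private): 22.73 + 1.71q = 39.50 - 0.83q → q_m = 6.6024.
Social marginal cost = private MC − MEB = 6.64 + 1.71q.
Set SMC = demand: 6.64 + 1.71q = 39.50 - 0.83q → q* = 12.9370.
The loss is the area between SMC and demand from q* to q_m; with linear curves that's a triangle of height MEB(q_m).
DWL = ½ × 6.3346 × 16.0900 = 50.9619.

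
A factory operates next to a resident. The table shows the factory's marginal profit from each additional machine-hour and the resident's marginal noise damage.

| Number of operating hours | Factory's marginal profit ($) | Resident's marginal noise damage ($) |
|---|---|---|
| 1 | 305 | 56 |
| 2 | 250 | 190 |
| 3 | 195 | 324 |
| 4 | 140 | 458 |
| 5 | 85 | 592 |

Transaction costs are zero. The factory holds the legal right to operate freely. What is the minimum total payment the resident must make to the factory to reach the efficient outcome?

Left alone the factory would choose level 5 (marginal profit stays positive).
Efficient level: k* = 2 (marginal profit ≥ marginal noise damage through 2).
The resident must at least cover the factory's forgone profit from cutting 5→2: 195 + 140 + 85 = 420.

$420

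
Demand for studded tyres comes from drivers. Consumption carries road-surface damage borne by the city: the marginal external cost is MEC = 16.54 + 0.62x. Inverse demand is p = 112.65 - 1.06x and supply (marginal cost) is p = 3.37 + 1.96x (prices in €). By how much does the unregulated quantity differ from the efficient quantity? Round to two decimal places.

Market equilibrium (private): 3.37 + 1.96x = 112.65 - 1.06x → x_m = 36.1854.
Social marginal benefit = demand − MEC = 96.11 - 1.68x.
Set SMB = MC: 96.11 - 1.68x = 3.37 + 1.96x → x* = 25.4780.
Gap = |36.1854 − 25.4780| = 10.7074.

10.71 units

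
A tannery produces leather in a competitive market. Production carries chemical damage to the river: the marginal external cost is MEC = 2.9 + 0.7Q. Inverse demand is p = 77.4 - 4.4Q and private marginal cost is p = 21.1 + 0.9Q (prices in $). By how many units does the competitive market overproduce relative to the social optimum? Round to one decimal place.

1.7 units

Market equilibrium (private): 21.1 + 0.9Q = 77.4 - 4.4Q → Q_m = 10.6226.
Social marginal cost = private MC + MEC = 24.0 + 1.6Q.
Set SMC = demand: 24.0 + 1.6Q = 77.4 - 4.4Q → Q* = 8.9000.
Gap = |10.6226 − 8.9000| = 1.7226.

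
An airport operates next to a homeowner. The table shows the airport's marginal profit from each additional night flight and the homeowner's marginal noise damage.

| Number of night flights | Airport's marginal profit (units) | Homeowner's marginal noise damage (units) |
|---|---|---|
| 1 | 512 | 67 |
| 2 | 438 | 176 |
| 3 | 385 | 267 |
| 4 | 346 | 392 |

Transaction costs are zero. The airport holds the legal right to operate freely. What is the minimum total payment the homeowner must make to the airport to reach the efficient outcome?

Left alone the airport would choose level 4 (marginal profit stays positive).
Efficient level: k* = 3 (marginal profit ≥ marginal noise damage through 3).
The homeowner must at least cover the airport's forgone profit from cutting 4→3: 346 = 346.

346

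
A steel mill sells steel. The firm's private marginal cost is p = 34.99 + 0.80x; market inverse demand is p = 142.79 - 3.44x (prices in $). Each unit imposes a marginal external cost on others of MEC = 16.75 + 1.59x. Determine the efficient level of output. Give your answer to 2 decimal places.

x* = 15.62

Social marginal cost = private MC + MEC = 51.74 + 2.39x.
Set SMC = demand: 51.74 + 2.39x = 142.79 - 3.44x → x* = 15.6175.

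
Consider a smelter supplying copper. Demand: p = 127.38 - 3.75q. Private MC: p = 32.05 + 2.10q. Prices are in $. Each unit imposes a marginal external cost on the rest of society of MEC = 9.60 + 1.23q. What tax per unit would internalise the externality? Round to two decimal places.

tax = $24.49 per unit

Social marginal cost = private MC + MEC = 41.65 + 3.33q.
Set SMC = demand: 41.65 + 3.33q = 127.38 - 3.75q → q* = 12.1088.
The Pigouvian tax equals MEC at q*: 9.60 + 1.23×12.1088 = 24.4938.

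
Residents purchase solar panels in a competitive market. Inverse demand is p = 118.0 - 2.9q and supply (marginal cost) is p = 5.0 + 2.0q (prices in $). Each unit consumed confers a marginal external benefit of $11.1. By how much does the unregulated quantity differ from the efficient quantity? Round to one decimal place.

Market equilibrium (private): 5.0 + 2.0q = 118.0 - 2.9q → q_m = 23.0612.
Social marginal benefit = demand + MEB = 129.1 - 2.9q.
Set SMB = MC: 129.1 - 2.9q = 5.0 + 2.0q → q* = 25.3265.
Gap = |23.0612 − 25.3265| = 2.2653.

2.3 units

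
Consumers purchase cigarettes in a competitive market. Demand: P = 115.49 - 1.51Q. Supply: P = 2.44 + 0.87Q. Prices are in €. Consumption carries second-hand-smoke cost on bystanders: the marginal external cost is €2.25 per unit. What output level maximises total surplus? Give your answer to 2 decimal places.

Q* = 46.55

Social marginal benefit = demand − MEC = 113.24 - 1.51Q.
Set SMB = MC: 113.24 - 1.51Q = 2.44 + 0.87Q → Q* = 46.5546.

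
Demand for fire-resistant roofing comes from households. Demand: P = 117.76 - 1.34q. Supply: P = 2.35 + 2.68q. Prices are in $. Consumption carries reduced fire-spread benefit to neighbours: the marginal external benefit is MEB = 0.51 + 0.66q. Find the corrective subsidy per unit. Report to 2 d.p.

Social marginal benefit = demand + MEB = 118.27 - 0.68q.
Set SMB = MC: 118.27 - 0.68q = 2.35 + 2.68q → q* = 34.5000.
The Pigouvian subsidy equals MEB at q*: 0.51 + 0.66×34.5000 = 23.2800.

subsidy = $23.28 per unit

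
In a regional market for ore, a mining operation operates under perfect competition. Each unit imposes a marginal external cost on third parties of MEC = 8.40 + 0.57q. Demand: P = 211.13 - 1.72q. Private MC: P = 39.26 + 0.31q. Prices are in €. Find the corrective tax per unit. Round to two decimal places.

Social marginal cost = private MC + MEC = 47.66 + 0.88q.
Set SMC = demand: 47.66 + 0.88q = 211.13 - 1.72q → q* = 62.8731.
The Pigouvian tax equals MEC at q*: 8.40 + 0.57×62.8731 = 44.2377.

tax = €44.24 per unit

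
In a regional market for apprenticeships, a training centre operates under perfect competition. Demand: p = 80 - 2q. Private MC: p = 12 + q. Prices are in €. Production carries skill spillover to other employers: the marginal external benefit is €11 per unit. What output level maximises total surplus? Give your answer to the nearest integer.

q* = 26

Social marginal cost = private MC − MEB = 1 + q.
Set SMC = demand: 1 + q = 80 - 2q → q* = 26.3333.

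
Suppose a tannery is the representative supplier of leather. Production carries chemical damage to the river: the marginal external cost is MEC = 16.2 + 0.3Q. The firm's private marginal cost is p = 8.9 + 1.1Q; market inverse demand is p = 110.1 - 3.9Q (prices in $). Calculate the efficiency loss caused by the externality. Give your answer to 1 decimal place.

Market equilibrium (private): 8.9 + 1.1Q = 110.1 - 3.9Q → Q_m = 20.2400.
Social marginal cost = private MC + MEC = 25.1 + 1.4Q.
Set SMC = demand: 25.1 + 1.4Q = 110.1 - 3.9Q → Q* = 16.0377.
The welfare-loss triangle has base |Q_m − Q*| and height MEC(Q_m) (the vertical gap between SMC and demand is zero at Q* and MEC at Q_m).
DWL = ½ × 4.2023 × 22.2720 = 46.7968.

DWL = $46.8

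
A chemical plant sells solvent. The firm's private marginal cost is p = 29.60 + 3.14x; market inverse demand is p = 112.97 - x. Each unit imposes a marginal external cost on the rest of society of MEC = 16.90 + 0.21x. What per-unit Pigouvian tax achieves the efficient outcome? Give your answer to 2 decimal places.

tax = 20.11 per unit

Social marginal cost = private MC + MEC = 46.50 + 3.35x.
Set SMC = demand: 46.50 + 3.35x = 112.97 - x → x* = 15.2805.
The Pigouvian tax equals MEC at x*: 16.90 + 0.21×15.2805 = 20.1089.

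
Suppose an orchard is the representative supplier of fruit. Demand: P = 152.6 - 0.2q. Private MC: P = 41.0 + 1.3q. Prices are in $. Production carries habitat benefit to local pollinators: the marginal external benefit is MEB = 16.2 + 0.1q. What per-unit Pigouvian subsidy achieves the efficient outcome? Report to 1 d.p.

subsidy = $25.3 per unit

Social marginal cost = private MC − MEB = 24.8 + 1.2q.
Set SMC = demand: 24.8 + 1.2q = 152.6 - 0.2q → q* = 91.2857.
The Pigouvian subsidy equals MEB at q*: 16.2 + 0.1×91.2857 = 25.3286.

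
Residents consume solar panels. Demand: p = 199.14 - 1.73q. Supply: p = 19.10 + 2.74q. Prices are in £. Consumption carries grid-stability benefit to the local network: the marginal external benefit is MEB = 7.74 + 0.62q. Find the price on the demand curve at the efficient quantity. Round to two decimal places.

Social marginal benefit = demand + MEB = 206.88 - 1.11q.
Set SMB = MC: 206.88 - 1.11q = 19.10 + 2.74q → q* = 48.7740.
Consumer price on the demand curve at q*: 199.14 − 1.73×48.7740 = 114.7610.

P = £114.76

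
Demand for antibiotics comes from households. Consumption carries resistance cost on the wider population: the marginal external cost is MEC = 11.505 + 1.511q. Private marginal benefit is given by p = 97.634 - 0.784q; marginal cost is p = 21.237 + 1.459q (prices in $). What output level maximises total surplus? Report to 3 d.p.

q* = 17.286

Social marginal benefit = demand − MEC = 86.129 - 2.295q.
Set SMB = MC: 86.129 - 2.295q = 21.237 + 1.459q → q* = 17.2861.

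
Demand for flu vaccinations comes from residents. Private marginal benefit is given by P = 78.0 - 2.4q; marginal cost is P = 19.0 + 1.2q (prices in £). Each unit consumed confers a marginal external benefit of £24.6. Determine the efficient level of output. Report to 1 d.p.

q* = 23.2

Social marginal benefit = demand + MEB = 102.6 - 2.4q.
Set SMB = MC: 102.6 - 2.4q = 19.0 + 1.2q → q* = 23.2222.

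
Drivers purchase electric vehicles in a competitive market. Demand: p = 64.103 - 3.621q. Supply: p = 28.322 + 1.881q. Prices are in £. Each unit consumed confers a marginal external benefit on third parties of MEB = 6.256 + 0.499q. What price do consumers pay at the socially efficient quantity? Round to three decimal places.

P = £33.678

Social marginal benefit = demand + MEB = 70.359 - 3.122q.
Set SMB = MC: 70.359 - 3.122q = 28.322 + 1.881q → q* = 8.4024.
Consumer price on the demand curve at q*: 64.103 − 3.621×8.4024 = 33.6779.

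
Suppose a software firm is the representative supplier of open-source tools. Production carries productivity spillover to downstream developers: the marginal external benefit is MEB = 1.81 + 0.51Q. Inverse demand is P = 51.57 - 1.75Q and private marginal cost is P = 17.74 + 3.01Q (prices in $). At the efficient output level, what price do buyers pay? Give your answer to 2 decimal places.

P = $36.89

Social marginal cost = private MC − MEB = 15.93 + 2.50Q.
Set SMC = demand: 15.93 + 2.50Q = 51.57 - 1.75Q → Q* = 8.3859.
Consumer price on the demand curve at Q*: 51.57 − 1.75×8.3859 = 36.8947.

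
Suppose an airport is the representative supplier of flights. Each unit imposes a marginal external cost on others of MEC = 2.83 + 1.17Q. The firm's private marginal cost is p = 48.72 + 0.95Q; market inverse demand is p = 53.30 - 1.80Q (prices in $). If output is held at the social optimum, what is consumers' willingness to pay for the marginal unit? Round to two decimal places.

P = $52.50

Social marginal cost = private MC + MEC = 51.55 + 2.12Q.
Set SMC = demand: 51.55 + 2.12Q = 53.30 - 1.80Q → Q* = 0.4464.
Consumer price on the demand curve at Q*: 53.30 − 1.80×0.4464 = 52.4965.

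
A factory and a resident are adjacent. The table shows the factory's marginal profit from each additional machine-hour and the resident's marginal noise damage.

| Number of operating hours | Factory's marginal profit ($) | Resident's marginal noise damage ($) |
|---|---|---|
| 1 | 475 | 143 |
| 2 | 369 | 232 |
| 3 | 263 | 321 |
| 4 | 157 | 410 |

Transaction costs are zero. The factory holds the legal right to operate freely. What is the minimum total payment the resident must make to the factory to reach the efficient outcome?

Left alone the factory would choose level 4 (marginal profit stays positive).
Efficient level: k* = 2 (marginal profit ≥ marginal noise damage through 2).
The resident must at least cover the factory's forgone profit from cutting 4→2: 263 + 157 = 420.

$420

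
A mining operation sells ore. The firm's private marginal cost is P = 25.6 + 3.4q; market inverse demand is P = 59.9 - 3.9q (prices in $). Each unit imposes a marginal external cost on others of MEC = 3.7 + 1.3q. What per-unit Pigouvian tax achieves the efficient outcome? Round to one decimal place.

Social marginal cost = private MC + MEC = 29.3 + 4.7q.
Set SMC = demand: 29.3 + 4.7q = 59.9 - 3.9q → q* = 3.5581.
The Pigouvian tax equals MEC at q*: 3.7 + 1.3×3.5581 = 8.3255.

tax = $8.3 per unit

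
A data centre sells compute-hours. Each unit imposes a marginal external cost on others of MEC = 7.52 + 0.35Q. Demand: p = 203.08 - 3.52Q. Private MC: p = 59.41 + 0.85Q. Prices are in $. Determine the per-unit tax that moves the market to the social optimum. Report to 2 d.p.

Social marginal cost = private MC + MEC = 66.93 + 1.20Q.
Set SMC = demand: 66.93 + 1.20Q = 203.08 - 3.52Q → Q* = 28.8453.
The Pigouvian tax equals MEC at Q*: 7.52 + 0.35×28.8453 = 17.6159.

tax = $17.62 per unit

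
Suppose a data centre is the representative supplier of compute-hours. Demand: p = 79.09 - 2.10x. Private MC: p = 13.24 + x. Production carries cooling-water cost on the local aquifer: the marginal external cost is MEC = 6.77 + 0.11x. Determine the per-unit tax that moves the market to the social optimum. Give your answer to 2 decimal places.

tax = 8.79 per unit

Social marginal cost = private MC + MEC = 20.01 + 1.11x.
Set SMC = demand: 20.01 + 1.11x = 79.09 - 2.10x → x* = 18.4050.
The Pigouvian tax equals MEC at x*: 6.77 + 0.11×18.4050 = 8.7946.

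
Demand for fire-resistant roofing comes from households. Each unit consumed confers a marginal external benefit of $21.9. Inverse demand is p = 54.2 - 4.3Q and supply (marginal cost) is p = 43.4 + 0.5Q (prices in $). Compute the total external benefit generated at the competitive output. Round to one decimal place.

Market equilibrium (private): 43.4 + 0.5Q = 54.2 - 4.3Q → Q_m = 2.2500.
Total external benefit = MEB × Q_m = 21.9 × 2.2500 = 49.2750.

$49.3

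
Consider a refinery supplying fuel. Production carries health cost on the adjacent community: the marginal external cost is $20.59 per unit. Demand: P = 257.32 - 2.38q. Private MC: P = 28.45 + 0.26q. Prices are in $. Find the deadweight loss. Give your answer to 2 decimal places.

Market equilibrium (private): 28.45 + 0.26q = 257.32 - 2.38q → q_m = 86.6932.
Social marginal cost = private MC + MEC = 49.04 + 0.26q.
Set SMC = demand: 49.04 + 0.26q = 257.32 - 2.38q → q* = 78.8939.
Between q* and q_m the wedge SMC − demand runs linearly from 0 to MEC(q_m), so the loss is a triangle.
DWL = ½ × 7.7993 × 20.5900 = 80.2938.

DWL = $80.29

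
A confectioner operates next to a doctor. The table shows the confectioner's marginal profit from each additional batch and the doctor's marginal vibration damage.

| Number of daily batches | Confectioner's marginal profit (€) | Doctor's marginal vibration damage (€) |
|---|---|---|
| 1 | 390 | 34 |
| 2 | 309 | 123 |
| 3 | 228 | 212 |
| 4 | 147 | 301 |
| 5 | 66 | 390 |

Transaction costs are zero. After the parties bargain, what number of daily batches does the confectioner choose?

3

Bargaining reaches the level where marginal profit last exceeds marginal vibration damage.
That holds through level 3 (228 ≥ 212) but not at 4 (147 < 301).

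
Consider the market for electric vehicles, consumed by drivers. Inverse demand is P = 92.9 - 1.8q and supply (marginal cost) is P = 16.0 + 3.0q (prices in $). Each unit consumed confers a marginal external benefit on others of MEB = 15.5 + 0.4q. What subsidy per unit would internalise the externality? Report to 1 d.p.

subsidy = $23.9 per unit

Social marginal benefit = demand + MEB = 108.4 - 1.4q.
Set SMB = MC: 108.4 - 1.4q = 16.0 + 3.0q → q* = 21.0000.
The Pigouvian subsidy equals MEB at q*: 15.5 + 0.4×21.0000 = 23.9000.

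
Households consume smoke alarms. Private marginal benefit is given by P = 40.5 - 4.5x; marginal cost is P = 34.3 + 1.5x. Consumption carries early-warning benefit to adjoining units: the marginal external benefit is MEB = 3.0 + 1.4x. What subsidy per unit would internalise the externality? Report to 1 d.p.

subsidy = 5.8 per unit

Social marginal benefit = demand + MEB = 43.5 - 3.1x.
Set SMB = MC: 43.5 - 3.1x = 34.3 + 1.5x → x* = 2.0000.
The Pigouvian subsidy equals MEB at x*: 3.0 + 1.4×2.0000 = 5.8000.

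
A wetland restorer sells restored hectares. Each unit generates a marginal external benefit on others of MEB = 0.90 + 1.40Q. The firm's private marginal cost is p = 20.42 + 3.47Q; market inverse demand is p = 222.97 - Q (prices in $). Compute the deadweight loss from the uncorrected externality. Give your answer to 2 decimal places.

DWL = $674.18

Market equilibrium (private): 20.42 + 3.47Q = 222.97 - Q → Q_m = 45.3132.
Social marginal cost = private MC − MEB = 19.52 + 2.07Q.
Set SMC = demand: 19.52 + 2.07Q = 222.97 - Q → Q* = 66.2704.
The welfare-loss triangle has base |Q_m − Q*| and height MEB(Q_m) (the vertical gap between SMC and demand is zero at Q* and MEB at Q_m).
DWL = ½ × 20.9572 × 64.3385 = 674.1774.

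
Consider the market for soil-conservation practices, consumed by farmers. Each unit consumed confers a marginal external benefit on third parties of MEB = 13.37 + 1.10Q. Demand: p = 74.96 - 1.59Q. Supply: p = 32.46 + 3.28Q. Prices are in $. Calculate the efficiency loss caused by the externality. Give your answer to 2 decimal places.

Market equilibrium (private): 32.46 + 3.28Q = 74.96 - 1.59Q → Q_m = 8.7269.
Social marginal benefit = demand + MEB = 88.33 - 0.49Q.
Set SMB = MC: 88.33 - 0.49Q = 32.46 + 3.28Q → Q* = 14.8196.
Height of the DWL triangle at Q_m is SMB(Q_m) − MC(Q_m) = MEB(Q_m) = 22.9696.
DWL = ½ × 6.0927 × 22.9696 = 69.9734.

DWL = $69.97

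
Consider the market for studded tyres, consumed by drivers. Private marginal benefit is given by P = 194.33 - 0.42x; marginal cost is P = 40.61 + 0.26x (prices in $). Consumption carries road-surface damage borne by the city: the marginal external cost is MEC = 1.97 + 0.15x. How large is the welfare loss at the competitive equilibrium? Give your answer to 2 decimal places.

Market equilibrium (private): 40.61 + 0.26x = 194.33 - 0.42x → x_m = 226.0588.
Social marginal benefit = demand − MEC = 192.36 - 0.57x.
Set SMB = MC: 192.36 - 0.57x = 40.61 + 0.26x → x* = 182.8313.
The welfare-loss triangle has base |x_m − x*| and height MEC(x_m) (the vertical gap between SMB and MC is zero at x* and MEC at x_m).
DWL = ½ × 43.2275 × 35.8788 = 775.4754.

DWL = $775.48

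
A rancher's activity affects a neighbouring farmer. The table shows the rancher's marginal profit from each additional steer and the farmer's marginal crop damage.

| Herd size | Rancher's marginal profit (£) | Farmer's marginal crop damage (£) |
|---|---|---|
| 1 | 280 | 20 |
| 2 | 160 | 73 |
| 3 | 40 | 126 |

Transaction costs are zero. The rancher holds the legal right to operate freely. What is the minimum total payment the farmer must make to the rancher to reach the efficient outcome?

Left alone the rancher would choose level 3 (marginal profit stays positive).
Efficient level: k* = 2 (marginal profit ≥ marginal crop damage through 2).
The farmer must at least cover the rancher's forgone profit from cutting 3→2: 40 = 40.

£40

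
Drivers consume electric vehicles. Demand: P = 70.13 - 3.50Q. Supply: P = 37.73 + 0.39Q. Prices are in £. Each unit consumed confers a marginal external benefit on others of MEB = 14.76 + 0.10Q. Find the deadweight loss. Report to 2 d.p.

Market equilibrium (private): 37.73 + 0.39Q = 70.13 - 3.50Q → Q_m = 8.3290.
Social marginal benefit = demand + MEB = 84.89 - 3.40Q.
Set SMB = MC: 84.89 - 3.40Q = 37.73 + 0.39Q → Q* = 12.4433.
Height of the DWL triangle at Q_m is SMB(Q_m) − MC(Q_m) = MEB(Q_m) = 15.5929.
DWL = ½ × 4.1143 × 15.5929 = 32.0769.

DWL = £32.08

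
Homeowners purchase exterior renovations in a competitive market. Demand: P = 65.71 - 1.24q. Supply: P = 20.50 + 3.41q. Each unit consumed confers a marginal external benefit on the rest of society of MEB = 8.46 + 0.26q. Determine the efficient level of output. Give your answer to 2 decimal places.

q* = 12.23

Social marginal benefit = demand + MEB = 74.17 - 0.98q.
Set SMB = MC: 74.17 - 0.98q = 20.50 + 3.41q → q* = 12.2255.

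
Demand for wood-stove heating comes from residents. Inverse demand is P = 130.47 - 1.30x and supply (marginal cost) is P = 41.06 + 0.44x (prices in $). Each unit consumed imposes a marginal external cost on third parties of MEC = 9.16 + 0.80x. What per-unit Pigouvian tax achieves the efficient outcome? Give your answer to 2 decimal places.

tax = $34.44 per unit

Social marginal benefit = demand − MEC = 121.31 - 2.10x.
Set SMB = MC: 121.31 - 2.10x = 41.06 + 0.44x → x* = 31.5945.
The Pigouvian tax equals MEC at x*: 9.16 + 0.80×31.5945 = 34.4356.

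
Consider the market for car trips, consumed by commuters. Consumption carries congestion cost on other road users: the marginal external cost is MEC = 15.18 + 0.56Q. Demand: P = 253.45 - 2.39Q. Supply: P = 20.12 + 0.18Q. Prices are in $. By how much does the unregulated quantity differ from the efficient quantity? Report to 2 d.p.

21.09 units

Market equilibrium (private): 20.12 + 0.18Q = 253.45 - 2.39Q → Q_m = 90.7899.
Social marginal benefit = demand − MEC = 238.27 - 2.95Q.
Set SMB = MC: 238.27 - 2.95Q = 20.12 + 0.18Q → Q* = 69.6965.
Gap = |90.7899 − 69.6965| = 21.0934.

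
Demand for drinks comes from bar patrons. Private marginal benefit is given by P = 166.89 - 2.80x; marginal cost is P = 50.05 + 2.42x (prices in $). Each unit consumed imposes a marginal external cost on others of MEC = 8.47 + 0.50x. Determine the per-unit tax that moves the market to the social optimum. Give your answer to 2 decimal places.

tax = $17.94 per unit

Social marginal benefit = demand − MEC = 158.42 - 3.30x.
Set SMB = MC: 158.42 - 3.30x = 50.05 + 2.42x → x* = 18.9458.
The Pigouvian tax equals MEC at x*: 8.47 + 0.50×18.9458 = 17.9429.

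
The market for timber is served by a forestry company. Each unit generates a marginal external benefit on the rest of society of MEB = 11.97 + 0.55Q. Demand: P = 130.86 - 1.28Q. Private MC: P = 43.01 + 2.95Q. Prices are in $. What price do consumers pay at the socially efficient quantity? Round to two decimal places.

P = $96.14

Social marginal cost = private MC − MEB = 31.04 + 2.40Q.
Set SMC = demand: 31.04 + 2.40Q = 130.86 - 1.28Q → Q* = 27.1250.
Consumer price on the demand curve at Q*: 130.86 − 1.28×27.1250 = 96.1400.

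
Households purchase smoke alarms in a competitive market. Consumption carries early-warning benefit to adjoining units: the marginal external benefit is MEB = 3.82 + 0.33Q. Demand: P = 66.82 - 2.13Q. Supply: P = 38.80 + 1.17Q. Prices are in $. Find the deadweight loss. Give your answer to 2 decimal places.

DWL = $7.38

Market equilibrium (private): 38.80 + 1.17Q = 66.82 - 2.13Q → Q_m = 8.4909.
Social marginal benefit = demand + MEB = 70.64 - 1.80Q.
Set SMB = MC: 70.64 - 1.80Q = 38.80 + 1.17Q → Q* = 10.7205.
The welfare-loss triangle has base |Q_m − Q*| and height MEB(Q_m) (the vertical gap between SMB and MC is zero at Q* and MEB at Q_m).
DWL = ½ × 2.2296 × 6.6220 = 7.3822.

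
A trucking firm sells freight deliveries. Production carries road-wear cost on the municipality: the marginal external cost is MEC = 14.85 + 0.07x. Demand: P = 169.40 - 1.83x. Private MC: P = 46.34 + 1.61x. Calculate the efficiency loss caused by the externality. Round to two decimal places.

Market equilibrium (private): 46.34 + 1.61x = 169.40 - 1.83x → x_m = 35.7733.
Social marginal cost = private MC + MEC = 61.19 + 1.68x.
Set SMC = demand: 61.19 + 1.68x = 169.40 - 1.83x → x* = 30.8291.
Between x* and x_m the wedge SMC − demand runs linearly from 0 to MEC(x_m), so the loss is a triangle.
DWL = ½ × 4.9442 × 17.3541 = 42.9011.

DWL = 42.90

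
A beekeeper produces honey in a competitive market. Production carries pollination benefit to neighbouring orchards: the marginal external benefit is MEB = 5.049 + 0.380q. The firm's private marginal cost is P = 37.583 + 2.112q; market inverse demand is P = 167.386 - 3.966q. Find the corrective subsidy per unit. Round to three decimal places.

subsidy = 14.042 per unit

Social marginal cost = private MC − MEB = 32.534 + 1.732q.
Set SMC = demand: 32.534 + 1.732q = 167.386 - 3.966q → q* = 23.6665.
The Pigouvian subsidy equals MEB at q*: 5.049 + 0.380×23.6665 = 14.0423.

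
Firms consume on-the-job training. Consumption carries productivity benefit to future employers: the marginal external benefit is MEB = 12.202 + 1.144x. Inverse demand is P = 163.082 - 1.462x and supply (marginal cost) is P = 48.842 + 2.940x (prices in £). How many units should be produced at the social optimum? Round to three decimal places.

x* = 38.810

Social marginal benefit = demand + MEB = 175.284 - 0.318x.
Set SMB = MC: 175.284 - 0.318x = 48.842 + 2.940x → x* = 38.8097.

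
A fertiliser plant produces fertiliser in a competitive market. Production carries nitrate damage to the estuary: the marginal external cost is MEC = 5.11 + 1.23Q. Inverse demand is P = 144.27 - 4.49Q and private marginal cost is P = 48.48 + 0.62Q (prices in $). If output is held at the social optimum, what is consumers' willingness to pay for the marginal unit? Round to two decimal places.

Social marginal cost = private MC + MEC = 53.59 + 1.85Q.
Set SMC = demand: 53.59 + 1.85Q = 144.27 - 4.49Q → Q* = 14.3028.
Consumer price on the demand curve at Q*: 144.27 − 4.49×14.3028 = 80.0504.

P = $80.05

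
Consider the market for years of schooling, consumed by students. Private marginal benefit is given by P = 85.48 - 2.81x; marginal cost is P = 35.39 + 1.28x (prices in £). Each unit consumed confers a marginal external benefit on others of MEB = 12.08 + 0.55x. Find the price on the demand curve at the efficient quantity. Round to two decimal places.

Social marginal benefit = demand + MEB = 97.56 - 2.26x.
Set SMB = MC: 97.56 - 2.26x = 35.39 + 1.28x → x* = 17.5621.
Consumer price on the demand curve at x*: 85.48 − 2.81×17.5621 = 36.1305.

P = £36.13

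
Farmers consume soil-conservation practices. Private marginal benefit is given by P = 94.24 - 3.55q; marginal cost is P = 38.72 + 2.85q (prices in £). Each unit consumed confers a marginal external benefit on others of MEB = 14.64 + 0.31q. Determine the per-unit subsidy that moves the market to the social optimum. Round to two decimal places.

subsidy = £18.21 per unit

Social marginal benefit = demand + MEB = 108.88 - 3.24q.
Set SMB = MC: 108.88 - 3.24q = 38.72 + 2.85q → q* = 11.5205.
The Pigouvian subsidy equals MEB at q*: 14.64 + 0.31×11.5205 = 18.2114.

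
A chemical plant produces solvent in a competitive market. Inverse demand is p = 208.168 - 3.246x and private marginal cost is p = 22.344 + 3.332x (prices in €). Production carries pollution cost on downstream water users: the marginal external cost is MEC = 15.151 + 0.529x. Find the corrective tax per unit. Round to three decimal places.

Social marginal cost = private MC + MEC = 37.495 + 3.861x.
Set SMC = demand: 37.495 + 3.861x = 208.168 - 3.246x → x* = 24.0148.
The Pigouvian tax equals MEC at x*: 15.151 + 0.529×24.0148 = 27.8548.

tax = €27.855 per unit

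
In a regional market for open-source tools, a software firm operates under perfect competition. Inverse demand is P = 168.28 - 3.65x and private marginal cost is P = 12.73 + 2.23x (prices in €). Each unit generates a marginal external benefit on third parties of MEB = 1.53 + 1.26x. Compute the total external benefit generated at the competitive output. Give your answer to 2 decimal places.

Market equilibrium (private): 12.73 + 2.23x = 168.28 - 3.65x → x_m = 26.4541.
Total external benefit = ∫₀^{x_m} (1.53 + 1.26x) dx = 1.53×26.4541 + ½×1.26×26.4541² = 481.3610.

€481.36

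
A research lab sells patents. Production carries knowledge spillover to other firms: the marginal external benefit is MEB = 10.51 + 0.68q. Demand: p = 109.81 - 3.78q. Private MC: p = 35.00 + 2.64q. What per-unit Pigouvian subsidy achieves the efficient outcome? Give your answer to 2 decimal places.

Social marginal cost = private MC − MEB = 24.49 + 1.96q.
Set SMC = demand: 24.49 + 1.96q = 109.81 - 3.78q → q* = 14.8641.
The Pigouvian subsidy equals MEB at q*: 10.51 + 0.68×14.8641 = 20.6176.

subsidy = 20.62 per unit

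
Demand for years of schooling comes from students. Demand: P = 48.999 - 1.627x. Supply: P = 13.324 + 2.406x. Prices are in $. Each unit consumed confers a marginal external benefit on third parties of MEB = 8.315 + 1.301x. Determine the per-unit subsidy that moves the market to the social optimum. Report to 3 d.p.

Social marginal benefit = demand + MEB = 57.314 - 0.326x.
Set SMB = MC: 57.314 - 0.326x = 13.324 + 2.406x → x* = 16.1018.
The Pigouvian subsidy equals MEB at x*: 8.315 + 1.301×16.1018 = 29.2634.

subsidy = $29.263 per unit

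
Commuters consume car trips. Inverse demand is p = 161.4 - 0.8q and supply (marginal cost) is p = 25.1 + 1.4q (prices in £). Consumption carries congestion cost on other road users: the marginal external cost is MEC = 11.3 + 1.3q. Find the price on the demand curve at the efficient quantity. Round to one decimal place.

P = £132.8

Social marginal benefit = demand − MEC = 150.1 - 2.1q.
Set SMB = MC: 150.1 - 2.1q = 25.1 + 1.4q → q* = 35.7143.
Consumer price on the demand curve at q*: 161.4 − 0.8×35.7143 = 132.8286.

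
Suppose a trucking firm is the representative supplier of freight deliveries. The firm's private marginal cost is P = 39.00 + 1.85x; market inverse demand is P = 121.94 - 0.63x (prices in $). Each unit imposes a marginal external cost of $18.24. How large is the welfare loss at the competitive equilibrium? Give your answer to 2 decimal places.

DWL = $67.08

Market equilibrium (private): 39.00 + 1.85x = 121.94 - 0.63x → x_m = 33.4435.
Social marginal cost = private MC + MEC = 57.24 + 1.85x.
Set SMC = demand: 57.24 + 1.85x = 121.94 - 0.63x → x* = 26.0887.
The welfare-loss triangle has base |x_m − x*| and height MEC(x_m) (the vertical gap between SMC and demand is zero at x* and MEC at x_m).
DWL = ½ × 7.3548 × 18.2400 = 67.0758.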